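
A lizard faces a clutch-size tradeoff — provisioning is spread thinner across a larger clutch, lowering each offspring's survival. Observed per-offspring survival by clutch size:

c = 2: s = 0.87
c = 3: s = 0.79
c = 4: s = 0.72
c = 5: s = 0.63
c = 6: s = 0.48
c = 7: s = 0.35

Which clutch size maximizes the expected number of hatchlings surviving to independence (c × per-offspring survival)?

Expected hatchlings surviving to independence = c × s(c):
  c=2: 2 × 0.87 = 1.740
  c=3: 3 × 0.79 = 2.370
  c=4: 4 × 0.72 = 2.880
  c=5: 5 × 0.63 = 3.150
  c=6: 6 × 0.48 = 2.880
  c=7: 7 × 0.35 = 2.450
Maximum at c = 5 (3.150 hatchlings surviving to independence).

5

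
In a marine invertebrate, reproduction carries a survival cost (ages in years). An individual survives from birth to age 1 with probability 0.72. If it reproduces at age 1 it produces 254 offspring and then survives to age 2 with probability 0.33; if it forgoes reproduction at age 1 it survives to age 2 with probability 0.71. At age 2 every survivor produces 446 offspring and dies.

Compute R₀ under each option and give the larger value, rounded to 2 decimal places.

288.85

breed at age 1: R₀ = 0.72 × (254 + 0.33 × 446) = 0.72 × 401.1800 = 288.8496
delay to age 2: R₀ = 0.72 × (0.71 × 446) = 0.72 × 316.6600 = 227.9952
Higher: breed at age 1 (288.8496).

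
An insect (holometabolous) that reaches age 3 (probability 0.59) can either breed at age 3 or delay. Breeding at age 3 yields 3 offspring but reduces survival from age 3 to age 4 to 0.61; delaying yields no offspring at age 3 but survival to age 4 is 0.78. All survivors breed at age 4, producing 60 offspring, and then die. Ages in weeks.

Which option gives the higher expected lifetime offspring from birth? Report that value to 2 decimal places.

breed at age 3: R₀ = 0.59 × (3 + 0.61 × 60) = 0.59 × 39.6000 = 23.3640
delay to age 4: R₀ = 0.59 × (0.78 × 60) = 0.59 × 46.8000 = 27.6120
Higher: delay to age 4 (27.6120).

27.61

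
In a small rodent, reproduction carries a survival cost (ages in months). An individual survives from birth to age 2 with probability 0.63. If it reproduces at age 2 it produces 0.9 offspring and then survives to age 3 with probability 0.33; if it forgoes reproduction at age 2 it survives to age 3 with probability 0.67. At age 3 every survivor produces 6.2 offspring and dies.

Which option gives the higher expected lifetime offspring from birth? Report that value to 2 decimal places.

2.62

breed at age 2: R₀ = 0.63 × (0.9 + 0.33 × 6.2) = 0.63 × 2.9460 = 1.8560
delay to age 3: R₀ = 0.63 × (0.67 × 6.2) = 0.63 × 4.1540 = 2.6170
Higher: delay to age 3 (2.6170).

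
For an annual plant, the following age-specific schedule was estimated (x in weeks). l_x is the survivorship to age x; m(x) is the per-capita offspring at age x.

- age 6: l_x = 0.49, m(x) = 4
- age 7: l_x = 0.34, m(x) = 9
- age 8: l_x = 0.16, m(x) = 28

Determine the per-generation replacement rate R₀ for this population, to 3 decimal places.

9.500

R₀ = Σ l_x m(x):
  age 6: 0.49 × 4 = 1.9600
  age 7: 0.34 × 9 = 3.0600
  age 8: 0.16 × 28 = 4.4800
R₀ = 1.9600 + 3.0600 + 4.4800 = 9.5000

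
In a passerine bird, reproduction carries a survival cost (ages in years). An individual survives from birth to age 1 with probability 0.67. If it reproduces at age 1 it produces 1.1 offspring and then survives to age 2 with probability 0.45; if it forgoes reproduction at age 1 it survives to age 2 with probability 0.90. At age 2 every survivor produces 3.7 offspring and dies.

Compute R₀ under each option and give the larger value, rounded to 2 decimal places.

breed at age 1: R₀ = 0.67 × (1.1 + 0.45 × 3.7) = 0.67 × 2.7650 = 1.8526
delay to age 2: R₀ = 0.67 × (0.90 × 3.7) = 0.67 × 3.3300 = 2.2311
Higher: delay to age 2 (2.2311).

2.23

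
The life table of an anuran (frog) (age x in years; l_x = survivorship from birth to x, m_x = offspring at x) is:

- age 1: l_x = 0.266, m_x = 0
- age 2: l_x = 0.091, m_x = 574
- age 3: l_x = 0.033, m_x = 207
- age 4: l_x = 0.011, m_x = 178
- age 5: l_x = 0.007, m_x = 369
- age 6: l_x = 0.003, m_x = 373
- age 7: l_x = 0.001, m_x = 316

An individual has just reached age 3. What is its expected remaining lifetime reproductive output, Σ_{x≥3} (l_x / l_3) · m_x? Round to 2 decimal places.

388.09

l_3 = 0.033. Conditional survival from age 3 to x is l_x / l_3.
  x=3: (0.033/0.033) × 207 = 207.0000
  x=4: (0.011/0.033) × 178 = 59.3333
  x=5: (0.007/0.033) × 369 = 78.2727
  x=6: (0.003/0.033) × 373 = 33.9091
  x=7: (0.001/0.033) × 316 = 9.5758
Sum = 207.0000 + 59.3333 + 78.2727 + 33.9091 + 9.5758 = 388.0909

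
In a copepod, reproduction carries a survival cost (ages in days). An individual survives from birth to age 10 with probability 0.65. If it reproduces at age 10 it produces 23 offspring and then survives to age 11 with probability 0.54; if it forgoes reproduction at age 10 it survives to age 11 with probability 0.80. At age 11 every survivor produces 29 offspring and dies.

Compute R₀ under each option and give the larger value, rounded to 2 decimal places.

25.13

breed at age 10: R₀ = 0.65 × (23 + 0.54 × 29) = 0.65 × 38.6600 = 25.1290
delay to age 11: R₀ = 0.65 × (0.80 × 29) = 0.65 × 23.2000 = 15.0800
Higher: breed at age 10 (25.1290).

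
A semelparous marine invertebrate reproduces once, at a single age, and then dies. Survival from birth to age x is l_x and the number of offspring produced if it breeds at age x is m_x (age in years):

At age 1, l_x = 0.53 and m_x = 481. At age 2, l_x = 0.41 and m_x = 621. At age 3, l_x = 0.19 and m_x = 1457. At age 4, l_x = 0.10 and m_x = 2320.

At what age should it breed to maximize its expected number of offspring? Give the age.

3

Expected offspring if breeding at age x = l_x × m_x:
  age 1: 0.53 × 481 = 254.930
  age 2: 0.41 × 621 = 254.610
  age 3: 0.19 × 1457 = 276.830
  age 4: 0.10 × 2320 = 232.000
Maximum at age 3 (276.830).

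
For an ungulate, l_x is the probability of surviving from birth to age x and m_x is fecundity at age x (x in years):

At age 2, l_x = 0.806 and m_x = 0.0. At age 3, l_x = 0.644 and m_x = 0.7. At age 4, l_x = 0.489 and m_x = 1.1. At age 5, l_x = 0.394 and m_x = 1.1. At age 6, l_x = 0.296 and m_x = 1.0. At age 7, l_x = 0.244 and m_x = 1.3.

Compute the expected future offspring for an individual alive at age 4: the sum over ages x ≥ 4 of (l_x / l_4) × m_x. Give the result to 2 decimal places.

3.24

l_4 = 0.489. Conditional survival from age 4 to x is l_x / l_4.
  x=4: (0.489/0.489) × 1.1 = 1.1000
  x=5: (0.394/0.489) × 1.1 = 0.8863
  x=6: (0.296/0.489) × 1.0 = 0.6053
  x=7: (0.244/0.489) × 1.3 = 0.6487
Sum = 1.1000 + 0.8863 + 0.6053 + 0.6487 = 3.2403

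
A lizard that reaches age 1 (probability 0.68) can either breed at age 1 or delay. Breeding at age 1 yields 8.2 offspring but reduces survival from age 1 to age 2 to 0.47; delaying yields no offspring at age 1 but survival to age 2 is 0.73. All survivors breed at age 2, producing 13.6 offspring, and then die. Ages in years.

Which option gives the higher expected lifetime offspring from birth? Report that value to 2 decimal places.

breed at age 1: R₀ = 0.68 × (8.2 + 0.47 × 13.6) = 0.68 × 14.5920 = 9.9226
delay to age 2: R₀ = 0.68 × (0.73 × 13.6) = 0.68 × 9.9280 = 6.7510
Higher: breed at age 1 (9.9226).

9.92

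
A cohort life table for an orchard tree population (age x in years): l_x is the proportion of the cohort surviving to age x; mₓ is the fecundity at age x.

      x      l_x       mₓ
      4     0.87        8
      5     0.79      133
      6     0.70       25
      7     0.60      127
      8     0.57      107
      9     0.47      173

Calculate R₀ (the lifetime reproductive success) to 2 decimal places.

348.03

R₀ = Σ l_x mₓ:
  age 4: 0.87 × 8 = 6.9600
  age 5: 0.79 × 133 = 105.0700
  age 6: 0.70 × 25 = 17.5000
  age 7: 0.60 × 127 = 76.2000
  age 8: 0.57 × 107 = 60.9900
  age 9: 0.47 × 173 = 81.3100
R₀ = 6.9600 + 105.0700 + 17.5000 + 76.2000 + 60.9900 + 81.3100 = 348.0300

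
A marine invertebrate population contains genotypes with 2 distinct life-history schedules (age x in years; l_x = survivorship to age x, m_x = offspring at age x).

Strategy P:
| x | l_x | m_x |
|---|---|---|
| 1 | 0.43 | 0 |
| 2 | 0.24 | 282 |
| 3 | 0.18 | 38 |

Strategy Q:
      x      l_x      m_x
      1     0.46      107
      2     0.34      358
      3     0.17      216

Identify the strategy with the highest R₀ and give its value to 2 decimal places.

207.66

Strategy P: R₀ = 0.43×0 + 0.24×282 + 0.18×38 = 74.5200
Strategy Q: R₀ = 0.46×107 + 0.34×358 + 0.17×216 = 207.6600
Highest R₀: strategy Q with 207.6600.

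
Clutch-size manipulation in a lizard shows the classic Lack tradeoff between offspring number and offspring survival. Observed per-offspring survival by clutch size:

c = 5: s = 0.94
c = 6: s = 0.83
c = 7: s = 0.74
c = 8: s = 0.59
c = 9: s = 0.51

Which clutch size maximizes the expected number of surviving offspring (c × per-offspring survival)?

Expected surviving offspring = c × s(c):
  c=5: 5 × 0.94 = 4.700
  c=6: 6 × 0.83 = 4.980
  c=7: 7 × 0.74 = 5.180
  c=8: 8 × 0.59 = 4.720
  c=9: 9 × 0.51 = 4.590
Maximum at c = 7 (5.180 surviving offspring).

7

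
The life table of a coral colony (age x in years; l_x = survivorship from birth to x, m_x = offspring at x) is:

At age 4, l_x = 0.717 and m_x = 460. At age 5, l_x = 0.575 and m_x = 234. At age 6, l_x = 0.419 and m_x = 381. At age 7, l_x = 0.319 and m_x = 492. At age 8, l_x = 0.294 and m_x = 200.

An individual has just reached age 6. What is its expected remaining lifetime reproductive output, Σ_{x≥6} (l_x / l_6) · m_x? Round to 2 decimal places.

895.91

l_6 = 0.419. Conditional survival from age 6 to x is l_x / l_6.
  x=6: (0.419/0.419) × 381 = 381.0000
  x=7: (0.319/0.419) × 492 = 374.5776
  x=8: (0.294/0.419) × 200 = 140.3341
Sum = 381.0000 + 374.5776 + 140.3341 = 895.9117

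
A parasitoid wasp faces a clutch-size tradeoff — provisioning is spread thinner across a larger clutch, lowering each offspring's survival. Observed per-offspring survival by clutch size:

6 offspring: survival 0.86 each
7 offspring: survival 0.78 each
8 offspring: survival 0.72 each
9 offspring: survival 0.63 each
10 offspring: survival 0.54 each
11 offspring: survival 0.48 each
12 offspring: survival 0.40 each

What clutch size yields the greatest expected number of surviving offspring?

Expected surviving offspring = c × s(c):
  c=6: 6 × 0.86 = 5.160
  c=7: 7 × 0.78 = 5.460
  c=8: 8 × 0.72 = 5.760
  c=9: 9 × 0.63 = 5.670
  c=10: 10 × 0.54 = 5.400
  c=11: 11 × 0.48 = 5.280
  c=12: 12 × 0.40 = 4.800
Maximum at c = 8 (5.760 surviving offspring).

8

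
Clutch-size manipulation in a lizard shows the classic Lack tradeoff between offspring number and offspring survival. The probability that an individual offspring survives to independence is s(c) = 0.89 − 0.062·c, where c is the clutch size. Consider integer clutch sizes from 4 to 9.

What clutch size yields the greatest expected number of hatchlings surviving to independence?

Expected hatchlings surviving to independence = c × s(c):
  c=4: 4 × 0.642 = 2.568
  c=5: 5 × 0.580 = 2.900
  c=6: 6 × 0.518 = 3.108
  c=7: 7 × 0.456 = 3.192
  c=8: 8 × 0.394 = 3.152
  c=9: 9 × 0.332 = 2.988
Maximum at c = 7 (3.192 hatchlings surviving to independence).

7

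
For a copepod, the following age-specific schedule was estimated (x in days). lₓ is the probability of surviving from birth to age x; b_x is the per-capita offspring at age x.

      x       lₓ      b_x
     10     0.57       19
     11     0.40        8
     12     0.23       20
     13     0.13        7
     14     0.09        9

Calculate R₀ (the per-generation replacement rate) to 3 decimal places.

R₀ = Σ lₓ b_x:
  age 10: 0.57 × 19 = 10.8300
  age 11: 0.40 × 8 = 3.2000
  age 12: 0.23 × 20 = 4.6000
  age 13: 0.13 × 7 = 0.9100
  age 14: 0.09 × 9 = 0.8100
R₀ = 10.8300 + 3.2000 + 4.6000 + 0.9100 + 0.8100 = 20.3500

20.350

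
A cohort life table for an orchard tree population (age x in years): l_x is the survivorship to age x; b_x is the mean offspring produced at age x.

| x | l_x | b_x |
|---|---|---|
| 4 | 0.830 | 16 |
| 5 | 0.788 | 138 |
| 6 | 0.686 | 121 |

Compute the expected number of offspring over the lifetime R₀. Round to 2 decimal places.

205.03

R₀ = Σ l_x b_x:
  age 4: 0.830 × 16 = 13.2800
  age 5: 0.788 × 138 = 108.7440
  age 6: 0.686 × 121 = 83.0060
R₀ = 13.2800 + 108.7440 + 83.0060 = 205.0300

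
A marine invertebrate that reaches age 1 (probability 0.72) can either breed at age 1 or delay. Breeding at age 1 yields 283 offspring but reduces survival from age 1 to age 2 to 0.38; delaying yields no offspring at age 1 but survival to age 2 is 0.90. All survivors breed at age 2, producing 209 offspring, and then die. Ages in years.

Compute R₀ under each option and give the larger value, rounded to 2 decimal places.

260.94

breed at age 1: R₀ = 0.72 × (283 + 0.38 × 209) = 0.72 × 362.4200 = 260.9424
delay to age 2: R₀ = 0.72 × (0.90 × 209) = 0.72 × 188.1000 = 135.4320
Higher: breed at age 1 (260.9424).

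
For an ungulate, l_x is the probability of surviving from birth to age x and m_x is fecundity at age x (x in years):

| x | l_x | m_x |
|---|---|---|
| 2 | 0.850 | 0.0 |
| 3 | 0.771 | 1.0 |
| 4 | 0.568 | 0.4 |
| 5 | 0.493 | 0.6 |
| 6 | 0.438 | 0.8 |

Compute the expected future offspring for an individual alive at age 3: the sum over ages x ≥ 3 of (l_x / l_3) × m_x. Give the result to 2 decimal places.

l_3 = 0.771. Conditional survival from age 3 to x is l_x / l_3.
  x=3: (0.771/0.771) × 1.0 = 1.0000
  x=4: (0.568/0.771) × 0.4 = 0.2947
  x=5: (0.493/0.771) × 0.6 = 0.3837
  x=6: (0.438/0.771) × 0.8 = 0.4545
Sum = 1.0000 + 0.2947 + 0.3837 + 0.4545 = 2.1328

2.13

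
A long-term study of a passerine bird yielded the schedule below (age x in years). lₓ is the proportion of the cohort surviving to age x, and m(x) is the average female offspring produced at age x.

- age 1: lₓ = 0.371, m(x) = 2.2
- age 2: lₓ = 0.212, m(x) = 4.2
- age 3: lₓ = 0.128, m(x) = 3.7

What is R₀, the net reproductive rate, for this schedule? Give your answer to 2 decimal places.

R₀ = Σ lₓ m(x):
  age 1: 0.371 × 2.2 = 0.8162
  age 2: 0.212 × 4.2 = 0.8904
  age 3: 0.128 × 3.7 = 0.4736
R₀ = 0.8162 + 0.8904 + 0.4736 = 2.1802

2.18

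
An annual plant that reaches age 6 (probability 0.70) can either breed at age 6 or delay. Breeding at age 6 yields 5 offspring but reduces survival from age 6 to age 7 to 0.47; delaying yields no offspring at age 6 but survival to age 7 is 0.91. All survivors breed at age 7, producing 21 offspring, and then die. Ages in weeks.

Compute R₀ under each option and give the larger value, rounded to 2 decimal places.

13.38

breed at age 6: R₀ = 0.70 × (5 + 0.47 × 21) = 0.70 × 14.8700 = 10.4090
delay to age 7: R₀ = 0.70 × (0.91 × 21) = 0.70 × 19.1100 = 13.3770
Higher: delay to age 7 (13.3770).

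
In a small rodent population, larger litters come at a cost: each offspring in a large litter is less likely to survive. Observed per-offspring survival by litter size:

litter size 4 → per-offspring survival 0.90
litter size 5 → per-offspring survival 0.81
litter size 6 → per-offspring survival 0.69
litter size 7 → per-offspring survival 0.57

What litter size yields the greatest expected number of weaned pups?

Expected weaned pups = c × s(c):
  c=4: 4 × 0.90 = 3.600
  c=5: 5 × 0.81 = 4.050
  c=6: 6 × 0.69 = 4.140
  c=7: 7 × 0.57 = 3.990
Maximum at c = 6 (4.140 weaned pups).

6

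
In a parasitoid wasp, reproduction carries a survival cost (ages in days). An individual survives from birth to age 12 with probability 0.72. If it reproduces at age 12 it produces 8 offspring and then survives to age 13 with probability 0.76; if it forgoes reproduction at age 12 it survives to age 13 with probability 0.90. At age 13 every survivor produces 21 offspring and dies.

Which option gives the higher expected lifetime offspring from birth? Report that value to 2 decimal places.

breed at age 12: R₀ = 0.72 × (8 + 0.76 × 21) = 0.72 × 23.9600 = 17.2512
delay to age 13: R₀ = 0.72 × (0.90 × 21) = 0.72 × 18.9000 = 13.6080
Higher: breed at age 12 (17.2512).

17.25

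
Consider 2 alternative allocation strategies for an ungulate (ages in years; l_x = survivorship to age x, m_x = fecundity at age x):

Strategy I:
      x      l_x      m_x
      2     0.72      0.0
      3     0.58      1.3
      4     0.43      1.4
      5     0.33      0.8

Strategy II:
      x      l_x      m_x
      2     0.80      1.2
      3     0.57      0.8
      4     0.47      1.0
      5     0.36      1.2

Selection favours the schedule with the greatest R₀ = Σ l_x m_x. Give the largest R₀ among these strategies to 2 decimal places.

2.32

Strategy I: R₀ = 0.72×0.0 + 0.58×1.3 + 0.43×1.4 + 0.33×0.8 = 1.6200
Strategy II: R₀ = 0.80×1.2 + 0.57×0.8 + 0.47×1.0 + 0.36×1.2 = 2.3180
Highest R₀: strategy II with 2.3180.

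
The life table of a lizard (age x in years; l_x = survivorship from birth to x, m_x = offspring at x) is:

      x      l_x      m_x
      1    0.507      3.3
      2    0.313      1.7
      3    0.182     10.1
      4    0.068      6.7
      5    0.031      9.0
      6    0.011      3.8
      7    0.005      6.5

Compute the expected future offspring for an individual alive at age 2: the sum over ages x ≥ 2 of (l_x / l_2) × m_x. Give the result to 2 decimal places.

l_2 = 0.313. Conditional survival from age 2 to x is l_x / l_2.
  x=2: (0.313/0.313) × 1.7 = 1.7000
  x=3: (0.182/0.313) × 10.1 = 5.8728
  x=4: (0.068/0.313) × 6.7 = 1.4556
  x=5: (0.031/0.313) × 9.0 = 0.8914
  x=6: (0.011/0.313) × 3.8 = 0.1335
  x=7: (0.005/0.313) × 6.5 = 0.1038
Sum = 1.7000 + 5.8728 + 1.4556 + 0.8914 + 0.1335 + 0.1038 = 10.1572

10.16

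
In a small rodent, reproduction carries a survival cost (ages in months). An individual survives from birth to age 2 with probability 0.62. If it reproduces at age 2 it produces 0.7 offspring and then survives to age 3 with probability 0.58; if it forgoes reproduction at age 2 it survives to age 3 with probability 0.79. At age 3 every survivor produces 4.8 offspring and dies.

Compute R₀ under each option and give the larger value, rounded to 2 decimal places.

2.35

breed at age 2: R₀ = 0.62 × (0.7 + 0.58 × 4.8) = 0.62 × 3.4840 = 2.1601
delay to age 3: R₀ = 0.62 × (0.79 × 4.8) = 0.62 × 3.7920 = 2.3510
Higher: delay to age 3 (2.3510).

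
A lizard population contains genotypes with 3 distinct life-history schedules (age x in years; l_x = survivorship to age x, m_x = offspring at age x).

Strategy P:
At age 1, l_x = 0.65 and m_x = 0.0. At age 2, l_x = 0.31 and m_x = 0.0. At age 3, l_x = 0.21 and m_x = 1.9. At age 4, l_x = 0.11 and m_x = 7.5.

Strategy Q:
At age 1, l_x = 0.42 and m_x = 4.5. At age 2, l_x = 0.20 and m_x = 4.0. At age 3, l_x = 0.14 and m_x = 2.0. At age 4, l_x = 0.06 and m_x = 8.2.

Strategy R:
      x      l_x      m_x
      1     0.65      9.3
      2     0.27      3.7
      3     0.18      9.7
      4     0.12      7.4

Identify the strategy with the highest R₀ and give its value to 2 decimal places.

Strategy P: R₀ = 0.65×0.0 + 0.31×0.0 + 0.21×1.9 + 0.11×7.5 = 1.2240
Strategy Q: R₀ = 0.42×4.5 + 0.20×4.0 + 0.14×2.0 + 0.06×8.2 = 3.4620
Strategy R: R₀ = 0.65×9.3 + 0.27×3.7 + 0.18×9.7 + 0.12×7.4 = 9.6780
Highest R₀: strategy R with 9.6780.

9.68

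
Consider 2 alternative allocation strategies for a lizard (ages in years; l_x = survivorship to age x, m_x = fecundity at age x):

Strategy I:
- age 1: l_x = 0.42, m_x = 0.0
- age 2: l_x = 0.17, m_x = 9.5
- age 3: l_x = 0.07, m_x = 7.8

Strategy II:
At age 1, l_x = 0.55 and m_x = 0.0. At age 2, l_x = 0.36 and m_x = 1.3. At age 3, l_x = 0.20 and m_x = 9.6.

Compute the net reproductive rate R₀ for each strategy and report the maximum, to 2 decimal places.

2.39

Strategy I: R₀ = 0.42×0.0 + 0.17×9.5 + 0.07×7.8 = 2.1610
Strategy II: R₀ = 0.55×0.0 + 0.36×1.3 + 0.20×9.6 = 2.3880
Highest R₀: strategy II with 2.3880.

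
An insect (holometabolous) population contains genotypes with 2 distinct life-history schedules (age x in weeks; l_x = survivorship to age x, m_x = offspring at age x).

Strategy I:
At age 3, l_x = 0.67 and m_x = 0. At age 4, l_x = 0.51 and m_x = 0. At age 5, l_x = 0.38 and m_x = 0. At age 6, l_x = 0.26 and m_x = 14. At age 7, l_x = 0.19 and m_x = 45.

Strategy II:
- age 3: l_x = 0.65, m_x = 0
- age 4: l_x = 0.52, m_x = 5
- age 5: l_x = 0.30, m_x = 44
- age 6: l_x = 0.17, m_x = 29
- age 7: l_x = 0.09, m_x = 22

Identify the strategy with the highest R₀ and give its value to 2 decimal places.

22.71

Strategy I: R₀ = 0.67×0 + 0.51×0 + 0.38×0 + 0.26×14 + 0.19×45 = 12.1900
Strategy II: R₀ = 0.65×0 + 0.52×5 + 0.30×44 + 0.17×29 + 0.09×22 = 22.7100
Highest R₀: strategy II with 22.7100.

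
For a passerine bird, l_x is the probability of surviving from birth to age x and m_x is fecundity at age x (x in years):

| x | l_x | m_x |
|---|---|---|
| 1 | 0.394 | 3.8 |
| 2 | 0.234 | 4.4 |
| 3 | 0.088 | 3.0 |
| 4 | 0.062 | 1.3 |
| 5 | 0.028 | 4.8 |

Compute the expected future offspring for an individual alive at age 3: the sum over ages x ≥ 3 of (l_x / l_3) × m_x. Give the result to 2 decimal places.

l_3 = 0.088. Conditional survival from age 3 to x is l_x / l_3.
  x=3: (0.088/0.088) × 3.0 = 3.0000
  x=4: (0.062/0.088) × 1.3 = 0.9159
  x=5: (0.028/0.088) × 4.8 = 1.5273
Sum = 3.0000 + 0.9159 + 1.5273 = 5.4432

5.44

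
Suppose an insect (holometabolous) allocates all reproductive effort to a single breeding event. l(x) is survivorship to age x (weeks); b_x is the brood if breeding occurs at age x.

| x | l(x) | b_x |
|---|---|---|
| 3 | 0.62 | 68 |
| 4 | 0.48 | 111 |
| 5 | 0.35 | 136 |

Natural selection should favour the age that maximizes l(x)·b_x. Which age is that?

4

Expected offspring if breeding at age x = l(x) × b_x:
  age 3: 0.62 × 68 = 42.160
  age 4: 0.48 × 111 = 53.280
  age 5: 0.35 × 136 = 47.600
Maximum at age 4 (53.280).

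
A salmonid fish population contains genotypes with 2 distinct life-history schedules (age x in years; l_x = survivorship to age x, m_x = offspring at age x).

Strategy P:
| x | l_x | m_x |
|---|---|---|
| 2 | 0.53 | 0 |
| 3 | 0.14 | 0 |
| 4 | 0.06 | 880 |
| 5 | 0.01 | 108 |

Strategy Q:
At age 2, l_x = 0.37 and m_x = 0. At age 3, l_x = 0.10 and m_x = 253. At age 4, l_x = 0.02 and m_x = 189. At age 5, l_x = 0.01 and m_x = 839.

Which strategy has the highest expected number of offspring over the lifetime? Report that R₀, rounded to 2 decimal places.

Strategy P: R₀ = 0.53×0 + 0.14×0 + 0.06×880 + 0.01×108 = 53.8800
Strategy Q: R₀ = 0.37×0 + 0.10×253 + 0.02×189 + 0.01×839 = 37.4700
Highest R₀: strategy P with 53.8800.

53.88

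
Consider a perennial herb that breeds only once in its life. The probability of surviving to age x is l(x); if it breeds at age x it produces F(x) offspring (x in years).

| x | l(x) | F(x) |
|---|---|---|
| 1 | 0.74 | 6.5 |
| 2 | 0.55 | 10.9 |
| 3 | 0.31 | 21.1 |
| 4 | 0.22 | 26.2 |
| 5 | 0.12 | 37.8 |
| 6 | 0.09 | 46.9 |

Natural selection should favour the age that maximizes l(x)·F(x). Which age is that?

3

Expected offspring if breeding at age x = l(x) × F(x):
  age 1: 0.74 × 6.5 = 4.810
  age 2: 0.55 × 10.9 = 5.995
  age 3: 0.31 × 21.1 = 6.541
  age 4: 0.22 × 26.2 = 5.764
  age 5: 0.12 × 37.8 = 4.536
  age 6: 0.09 × 46.9 = 4.221
Maximum at age 3 (6.541).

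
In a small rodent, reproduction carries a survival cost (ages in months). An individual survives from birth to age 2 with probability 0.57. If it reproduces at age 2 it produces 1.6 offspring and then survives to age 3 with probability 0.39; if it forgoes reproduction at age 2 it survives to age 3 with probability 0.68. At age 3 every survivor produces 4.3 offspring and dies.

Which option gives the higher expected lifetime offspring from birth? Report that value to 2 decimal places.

breed at age 2: R₀ = 0.57 × (1.6 + 0.39 × 4.3) = 0.57 × 3.2770 = 1.8679
delay to age 3: R₀ = 0.57 × (0.68 × 4.3) = 0.57 × 2.9240 = 1.6667
Higher: breed at age 2 (1.8679).

1.87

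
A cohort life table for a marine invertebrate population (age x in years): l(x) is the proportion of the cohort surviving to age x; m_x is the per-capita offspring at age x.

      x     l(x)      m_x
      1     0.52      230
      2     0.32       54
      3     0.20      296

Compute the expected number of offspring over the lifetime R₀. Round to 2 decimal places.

196.08

R₀ = Σ l(x) m_x:
  age 1: 0.52 × 230 = 119.6000
  age 2: 0.32 × 54 = 17.2800
  age 3: 0.20 × 296 = 59.2000
R₀ = 119.6000 + 17.2800 + 59.2000 = 196.0800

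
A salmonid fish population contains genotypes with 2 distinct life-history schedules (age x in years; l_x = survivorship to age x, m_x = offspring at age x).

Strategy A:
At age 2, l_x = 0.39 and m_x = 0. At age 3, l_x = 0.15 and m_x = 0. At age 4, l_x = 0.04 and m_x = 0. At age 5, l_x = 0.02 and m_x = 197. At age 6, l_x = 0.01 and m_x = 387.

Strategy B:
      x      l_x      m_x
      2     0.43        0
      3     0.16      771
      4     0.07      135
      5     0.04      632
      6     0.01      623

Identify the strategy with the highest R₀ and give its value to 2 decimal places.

164.32

Strategy A: R₀ = 0.39×0 + 0.15×0 + 0.04×0 + 0.02×197 + 0.01×387 = 7.8100
Strategy B: R₀ = 0.43×0 + 0.16×771 + 0.07×135 + 0.04×632 + 0.01×623 = 164.3200
Highest R₀: strategy B with 164.3200.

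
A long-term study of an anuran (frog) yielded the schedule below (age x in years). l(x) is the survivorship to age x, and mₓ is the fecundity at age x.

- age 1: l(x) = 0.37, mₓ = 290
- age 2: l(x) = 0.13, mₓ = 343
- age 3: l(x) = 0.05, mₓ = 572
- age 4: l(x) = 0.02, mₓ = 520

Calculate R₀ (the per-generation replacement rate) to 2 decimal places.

R₀ = Σ l(x) mₓ:
  age 1: 0.37 × 290 = 107.3000
  age 2: 0.13 × 343 = 44.5900
  age 3: 0.05 × 572 = 28.6000
  age 4: 0.02 × 520 = 10.4000
R₀ = 107.3000 + 44.5900 + 28.6000 + 10.4000 = 190.8900

190.89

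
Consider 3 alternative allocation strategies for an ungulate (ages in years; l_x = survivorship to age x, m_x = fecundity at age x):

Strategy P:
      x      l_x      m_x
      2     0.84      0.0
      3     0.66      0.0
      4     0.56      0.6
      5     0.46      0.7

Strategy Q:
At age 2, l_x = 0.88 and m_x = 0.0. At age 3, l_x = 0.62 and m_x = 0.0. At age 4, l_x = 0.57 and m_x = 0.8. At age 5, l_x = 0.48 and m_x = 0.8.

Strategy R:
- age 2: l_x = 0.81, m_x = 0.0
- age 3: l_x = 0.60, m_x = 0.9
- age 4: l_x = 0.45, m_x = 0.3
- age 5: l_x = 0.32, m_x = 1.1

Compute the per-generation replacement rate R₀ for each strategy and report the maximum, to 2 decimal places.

1.03

Strategy P: R₀ = 0.84×0.0 + 0.66×0.0 + 0.56×0.6 + 0.46×0.7 = 0.6580
Strategy Q: R₀ = 0.88×0.0 + 0.62×0.0 + 0.57×0.8 + 0.48×0.8 = 0.8400
Strategy R: R₀ = 0.81×0.0 + 0.60×0.9 + 0.45×0.3 + 0.32×1.1 = 1.0270
Highest R₀: strategy R with 1.0270.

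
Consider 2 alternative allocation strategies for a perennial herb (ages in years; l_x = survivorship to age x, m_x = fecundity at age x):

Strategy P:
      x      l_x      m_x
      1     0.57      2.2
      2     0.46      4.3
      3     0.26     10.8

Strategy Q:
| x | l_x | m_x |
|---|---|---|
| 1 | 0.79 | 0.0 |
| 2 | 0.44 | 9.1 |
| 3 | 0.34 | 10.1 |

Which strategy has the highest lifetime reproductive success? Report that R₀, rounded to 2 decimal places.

7.44

Strategy P: R₀ = 0.57×2.2 + 0.46×4.3 + 0.26×10.8 = 6.0400
Strategy Q: R₀ = 0.79×0.0 + 0.44×9.1 + 0.34×10.1 = 7.4380
Highest R₀: strategy Q with 7.4380.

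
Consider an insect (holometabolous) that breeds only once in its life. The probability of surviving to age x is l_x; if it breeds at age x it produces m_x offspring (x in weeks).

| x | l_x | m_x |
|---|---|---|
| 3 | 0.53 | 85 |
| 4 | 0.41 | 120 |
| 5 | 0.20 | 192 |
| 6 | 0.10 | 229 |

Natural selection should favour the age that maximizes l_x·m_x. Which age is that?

4

Expected offspring if breeding at age x = l_x × m_x:
  age 3: 0.53 × 85 = 45.050
  age 4: 0.41 × 120 = 49.200
  age 5: 0.20 × 192 = 38.400
  age 6: 0.10 × 229 = 22.900
Maximum at age 4 (49.200).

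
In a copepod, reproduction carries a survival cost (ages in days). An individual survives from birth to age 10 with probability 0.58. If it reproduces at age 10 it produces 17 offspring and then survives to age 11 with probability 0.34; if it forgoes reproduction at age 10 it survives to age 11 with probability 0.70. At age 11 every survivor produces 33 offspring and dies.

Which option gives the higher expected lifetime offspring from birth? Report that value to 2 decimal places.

16.37

breed at age 10: R₀ = 0.58 × (17 + 0.34 × 33) = 0.58 × 28.2200 = 16.3676
delay to age 11: R₀ = 0.58 × (0.70 × 33) = 0.58 × 23.1000 = 13.3980
Higher: breed at age 10 (16.3676).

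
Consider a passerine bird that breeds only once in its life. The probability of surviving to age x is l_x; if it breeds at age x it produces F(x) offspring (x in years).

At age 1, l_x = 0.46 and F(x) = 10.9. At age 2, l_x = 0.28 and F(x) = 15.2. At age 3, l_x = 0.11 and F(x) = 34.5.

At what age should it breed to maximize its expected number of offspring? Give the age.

1

Expected offspring if breeding at age x = l_x × F(x):
  age 1: 0.46 × 10.9 = 5.014
  age 2: 0.28 × 15.2 = 4.256
  age 3: 0.11 × 34.5 = 3.795
Maximum at age 1 (5.014).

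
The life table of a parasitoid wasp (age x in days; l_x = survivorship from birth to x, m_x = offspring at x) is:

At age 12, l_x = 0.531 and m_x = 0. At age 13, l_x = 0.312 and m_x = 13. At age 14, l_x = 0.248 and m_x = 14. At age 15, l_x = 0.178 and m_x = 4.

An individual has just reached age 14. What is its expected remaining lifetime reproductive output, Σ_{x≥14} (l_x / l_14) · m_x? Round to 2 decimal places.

16.87

l_14 = 0.248. Conditional survival from age 14 to x is l_x / l_14.
  x=14: (0.248/0.248) × 14 = 14.0000
  x=15: (0.178/0.248) × 4 = 2.8710
Sum = 14.0000 + 2.8710 = 16.8710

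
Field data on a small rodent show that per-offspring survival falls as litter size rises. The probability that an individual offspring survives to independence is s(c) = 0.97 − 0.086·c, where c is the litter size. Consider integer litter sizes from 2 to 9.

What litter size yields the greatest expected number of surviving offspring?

Expected surviving offspring = c × s(c):
  c=2: 2 × 0.798 = 1.596
  c=3: 3 × 0.712 = 2.136
  c=4: 4 × 0.626 = 2.504
  c=5: 5 × 0.540 = 2.700
  c=6: 6 × 0.454 = 2.724
  c=7: 7 × 0.368 = 2.576
  c=8: 8 × 0.282 = 2.256
  c=9: 9 × 0.196 = 1.764
Maximum at c = 6 (2.724 surviving offspring).

6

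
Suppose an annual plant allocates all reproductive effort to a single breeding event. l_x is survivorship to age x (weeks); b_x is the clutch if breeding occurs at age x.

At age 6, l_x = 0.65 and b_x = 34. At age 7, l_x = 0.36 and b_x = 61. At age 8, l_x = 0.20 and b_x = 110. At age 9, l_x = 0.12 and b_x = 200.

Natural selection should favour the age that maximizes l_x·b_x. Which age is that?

Expected offspring if breeding at age x = l_x × b_x:
  age 6: 0.65 × 34 = 22.100
  age 7: 0.36 × 61 = 21.960
  age 8: 0.20 × 110 = 22.000
  age 9: 0.12 × 200 = 24.000
Maximum at age 9 (24.000).

9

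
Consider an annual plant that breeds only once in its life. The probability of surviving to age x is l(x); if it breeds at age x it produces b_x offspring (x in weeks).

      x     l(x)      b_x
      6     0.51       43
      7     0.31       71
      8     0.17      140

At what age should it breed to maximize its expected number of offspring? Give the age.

Expected offspring if breeding at age x = l(x) × b_x:
  age 6: 0.51 × 43 = 21.930
  age 7: 0.31 × 71 = 22.010
  age 8: 0.17 × 140 = 23.800
Maximum at age 8 (23.800).

8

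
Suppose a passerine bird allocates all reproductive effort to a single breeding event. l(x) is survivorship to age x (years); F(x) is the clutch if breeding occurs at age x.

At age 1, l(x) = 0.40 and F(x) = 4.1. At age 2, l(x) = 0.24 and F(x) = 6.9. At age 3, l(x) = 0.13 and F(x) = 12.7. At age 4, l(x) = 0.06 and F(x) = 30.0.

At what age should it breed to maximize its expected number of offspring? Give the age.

4

Expected offspring if breeding at age x = l(x) × F(x):
  age 1: 0.40 × 4.1 = 1.640
  age 2: 0.24 × 6.9 = 1.656
  age 3: 0.13 × 12.7 = 1.651
  age 4: 0.06 × 30.0 = 1.800
Maximum at age 4 (1.800).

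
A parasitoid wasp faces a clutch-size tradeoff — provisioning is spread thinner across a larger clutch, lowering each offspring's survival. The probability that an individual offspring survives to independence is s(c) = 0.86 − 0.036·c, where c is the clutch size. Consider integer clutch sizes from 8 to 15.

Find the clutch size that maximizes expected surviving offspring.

Expected surviving offspring = c × s(c):
  c=8: 8 × 0.572 = 4.576
  c=9: 9 × 0.536 = 4.824
  c=10: 10 × 0.500 = 5.000
  c=11: 11 × 0.464 = 5.104
  c=12: 12 × 0.428 = 5.136
  c=13: 13 × 0.392 = 5.096
  c=14: 14 × 0.356 = 4.984
  c=15: 15 × 0.320 = 4.800
Maximum at c = 12 (5.136 surviving offspring).

12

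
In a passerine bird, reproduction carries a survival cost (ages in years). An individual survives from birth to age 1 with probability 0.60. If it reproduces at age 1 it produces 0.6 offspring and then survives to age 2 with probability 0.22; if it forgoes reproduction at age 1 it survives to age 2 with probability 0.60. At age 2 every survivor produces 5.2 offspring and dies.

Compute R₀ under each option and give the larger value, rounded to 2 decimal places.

1.87

breed at age 1: R₀ = 0.60 × (0.6 + 0.22 × 5.2) = 0.60 × 1.7440 = 1.0464
delay to age 2: R₀ = 0.60 × (0.60 × 5.2) = 0.60 × 3.1200 = 1.8720
Higher: delay to age 2 (1.8720).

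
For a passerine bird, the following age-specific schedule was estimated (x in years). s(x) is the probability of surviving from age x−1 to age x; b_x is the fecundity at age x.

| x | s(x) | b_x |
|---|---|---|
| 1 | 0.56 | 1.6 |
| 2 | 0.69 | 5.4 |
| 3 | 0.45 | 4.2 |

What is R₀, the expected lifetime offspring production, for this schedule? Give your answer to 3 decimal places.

Survivorship from birth: l_x = s_1·s_2·…·s_x.
  l_1 = 0.56000
  l_2 = 0.38640
  l_3 = 0.17388
R₀ = Σ l_x b_x:
  age 1: 0.56000 × 1.6 = 0.8960
  age 2: 0.38640 × 5.4 = 2.0866
  age 3: 0.17388 × 4.2 = 0.7303
R₀ = 0.8960 + 2.0866 + 0.7303 = 3.7129

3.713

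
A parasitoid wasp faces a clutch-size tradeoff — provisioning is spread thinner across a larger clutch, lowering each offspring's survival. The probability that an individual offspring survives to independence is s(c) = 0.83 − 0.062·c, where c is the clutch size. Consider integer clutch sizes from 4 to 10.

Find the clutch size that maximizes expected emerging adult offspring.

7

Expected emerging adult offspring = c × s(c):
  c=4: 4 × 0.582 = 2.328
  c=5: 5 × 0.520 = 2.600
  c=6: 6 × 0.458 = 2.748
  c=7: 7 × 0.396 = 2.772
  c=8: 8 × 0.334 = 2.672
  c=9: 9 × 0.272 = 2.448
  c=10: 10 × 0.210 = 2.100
Maximum at c = 7 (2.772 emerging adult offspring).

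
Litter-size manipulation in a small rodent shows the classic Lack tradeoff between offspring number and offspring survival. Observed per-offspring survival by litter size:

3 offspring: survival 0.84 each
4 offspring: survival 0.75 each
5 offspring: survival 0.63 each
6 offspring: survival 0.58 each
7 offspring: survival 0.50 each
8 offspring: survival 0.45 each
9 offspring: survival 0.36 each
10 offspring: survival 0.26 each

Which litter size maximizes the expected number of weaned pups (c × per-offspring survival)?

Expected weaned pups = c × s(c):
  c=3: 3 × 0.84 = 2.520
  c=4: 4 × 0.75 = 3.000
  c=5: 5 × 0.63 = 3.150
  c=6: 6 × 0.58 = 3.480
  c=7: 7 × 0.50 = 3.500
  c=8: 8 × 0.45 = 3.600
  c=9: 9 × 0.36 = 3.240
  c=10: 10 × 0.26 = 2.600
Maximum at c = 8 (3.600 weaned pups).

8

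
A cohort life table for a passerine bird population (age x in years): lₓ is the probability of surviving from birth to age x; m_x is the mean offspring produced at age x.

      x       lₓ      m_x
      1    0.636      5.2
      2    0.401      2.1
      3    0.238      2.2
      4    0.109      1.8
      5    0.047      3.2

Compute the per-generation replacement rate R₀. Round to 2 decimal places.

5.02

R₀ = Σ lₓ m_x:
  age 1: 0.636 × 5.2 = 3.3072
  age 2: 0.401 × 2.1 = 0.8421
  age 3: 0.238 × 2.2 = 0.5236
  age 4: 0.109 × 1.8 = 0.1962
  age 5: 0.047 × 3.2 = 0.1504
R₀ = 3.3072 + 0.8421 + 0.5236 + 0.1962 + 0.1504 = 5.0195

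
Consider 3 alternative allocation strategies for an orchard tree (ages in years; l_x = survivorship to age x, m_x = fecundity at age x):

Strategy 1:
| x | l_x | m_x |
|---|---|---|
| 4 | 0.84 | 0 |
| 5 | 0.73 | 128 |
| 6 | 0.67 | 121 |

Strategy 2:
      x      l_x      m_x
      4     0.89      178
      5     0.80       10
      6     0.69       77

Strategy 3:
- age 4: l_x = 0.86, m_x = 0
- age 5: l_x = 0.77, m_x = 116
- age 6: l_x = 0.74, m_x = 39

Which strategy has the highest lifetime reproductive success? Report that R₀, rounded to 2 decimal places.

219.55

Strategy 1: R₀ = 0.84×0 + 0.73×128 + 0.67×121 = 174.5100
Strategy 2: R₀ = 0.89×178 + 0.80×10 + 0.69×77 = 219.5500
Strategy 3: R₀ = 0.86×0 + 0.77×116 + 0.74×39 = 118.1800
Highest R₀: strategy 2 with 219.5500.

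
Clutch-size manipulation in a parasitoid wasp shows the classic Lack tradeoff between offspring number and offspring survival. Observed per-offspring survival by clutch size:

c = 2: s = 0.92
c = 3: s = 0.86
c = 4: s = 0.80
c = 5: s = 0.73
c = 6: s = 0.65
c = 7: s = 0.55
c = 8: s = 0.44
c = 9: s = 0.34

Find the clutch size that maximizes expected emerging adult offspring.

6

Expected emerging adult offspring = c × s(c):
  c=2: 2 × 0.92 = 1.840
  c=3: 3 × 0.86 = 2.580
  c=4: 4 × 0.80 = 3.200
  c=5: 5 × 0.73 = 3.650
  c=6: 6 × 0.65 = 3.900
  c=7: 7 × 0.55 = 3.850
  c=8: 8 × 0.44 = 3.520
  c=9: 9 × 0.34 = 3.060
Maximum at c = 6 (3.900 emerging adult offspring).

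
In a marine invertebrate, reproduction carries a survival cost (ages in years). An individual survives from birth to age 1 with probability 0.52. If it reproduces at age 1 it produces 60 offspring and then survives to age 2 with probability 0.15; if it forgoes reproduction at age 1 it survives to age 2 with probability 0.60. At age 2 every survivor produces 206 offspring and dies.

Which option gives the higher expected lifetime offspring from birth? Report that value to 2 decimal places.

64.27

breed at age 1: R₀ = 0.52 × (60 + 0.15 × 206) = 0.52 × 90.9000 = 47.2680
delay to age 2: R₀ = 0.52 × (0.60 × 206) = 0.52 × 123.6000 = 64.2720
Higher: delay to age 2 (64.2720).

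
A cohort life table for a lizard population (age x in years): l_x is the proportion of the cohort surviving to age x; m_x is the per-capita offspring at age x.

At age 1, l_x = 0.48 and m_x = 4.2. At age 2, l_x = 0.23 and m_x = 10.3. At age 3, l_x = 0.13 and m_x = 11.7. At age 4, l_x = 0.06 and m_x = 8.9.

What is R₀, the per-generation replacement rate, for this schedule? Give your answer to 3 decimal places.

R₀ = Σ l_x m_x:
  age 1: 0.48 × 4.2 = 2.0160
  age 2: 0.23 × 10.3 = 2.3690
  age 3: 0.13 × 11.7 = 1.5210
  age 4: 0.06 × 8.9 = 0.5340
R₀ = 2.0160 + 2.3690 + 1.5210 + 0.5340 = 6.4400

6.440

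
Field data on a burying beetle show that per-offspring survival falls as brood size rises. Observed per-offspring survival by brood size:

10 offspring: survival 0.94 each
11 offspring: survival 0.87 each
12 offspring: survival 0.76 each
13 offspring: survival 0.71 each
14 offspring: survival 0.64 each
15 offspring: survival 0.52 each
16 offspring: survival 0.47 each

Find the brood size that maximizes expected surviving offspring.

Expected surviving offspring = c × s(c):
  c=10: 10 × 0.94 = 9.400
  c=11: 11 × 0.87 = 9.570
  c=12: 12 × 0.76 = 9.120
  c=13: 13 × 0.71 = 9.230
  c=14: 14 × 0.64 = 8.960
  c=15: 15 × 0.52 = 7.800
  c=16: 16 × 0.47 = 7.520
Maximum at c = 11 (9.570 surviving offspring).

11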